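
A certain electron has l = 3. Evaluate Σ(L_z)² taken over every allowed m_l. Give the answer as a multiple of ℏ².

m_l ∈ {-3, -2, -1, 0, 1, 2, 3}.
Σ m_l² = l(l+1)(2l+1)/3 = 3·4·7/3 = 28.

Σ(L_z)² = 28 ℏ²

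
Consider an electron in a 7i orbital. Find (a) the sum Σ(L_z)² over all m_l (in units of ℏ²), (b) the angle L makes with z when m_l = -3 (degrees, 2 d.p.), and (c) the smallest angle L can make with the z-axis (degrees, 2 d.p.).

For 7i, l = 6.
Σ m_l² = 182, so Σ(L_z)² = 182 ℏ².
For m_l = -3: cos θ = -3/√42, θ ≈ 117.58°.
cos θ_min = 6/√42, so θ_min ≈ 22.21°.

Σ(L_z)² = 182 ℏ²; θ(m_l=-3) ≈ 117.58°; θ_min ≈ 22.21°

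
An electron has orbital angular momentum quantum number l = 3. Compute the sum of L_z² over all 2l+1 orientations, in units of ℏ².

m_l runs from −3 to 3, i.e. {-3, -2, -1, 0, 1, 2, 3}.
Σ m_l² = 2·(1 + 4 + 9) = 28.

Σ(L_z)² = 28 ℏ²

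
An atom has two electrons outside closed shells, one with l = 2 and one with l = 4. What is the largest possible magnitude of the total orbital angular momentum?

|L_tot|_max = √42 ℏ ≈ 6.481ℏ

The total orbital quantum number L ranges from |l₁ − l₂| to l₁ + l₂ in integer steps.
Allowed values: L = 2, 3, 4, 5, 6.
The largest magnitude corresponds to L = 6: |L_tot| = ℏ√(6·7) = √42 ℏ.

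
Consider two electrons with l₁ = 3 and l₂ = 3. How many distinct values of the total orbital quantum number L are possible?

7

By the triangle rule, |l₁ − l₂| ≤ L ≤ l₁ + l₂.
L ∈ {0, 1, 2, 3, 4, 5, 6}.
That is 7 values.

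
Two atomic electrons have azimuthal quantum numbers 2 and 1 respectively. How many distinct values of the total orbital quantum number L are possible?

3

The total orbital quantum number L ranges from |l₁ − l₂| to l₁ + l₂ in integer steps.
So L can be 1, 2, 3.
That is 3 values.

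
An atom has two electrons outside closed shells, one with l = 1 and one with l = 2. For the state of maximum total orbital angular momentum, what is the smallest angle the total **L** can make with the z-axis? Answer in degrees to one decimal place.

The total orbital quantum number L ranges from |l₁ − l₂| to l₁ + l₂ in integer steps.
L ∈ {1, 2, 3}.
The maximum is L = 3, with |L_tot| = ℏ√(3·4) = 2√3 ℏ.
The minimum angle with z is arccos(3/√12) ≈ 30.0°.

θ_min ≈ 30.0°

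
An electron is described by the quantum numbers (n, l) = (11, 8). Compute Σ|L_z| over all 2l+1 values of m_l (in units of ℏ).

m_l ∈ {-8, -7, -6, -5, -4, -3, -2, -1, 0, 1, 2, 3, 4, 5, 6, 7, 8}.
Σ|m_l| = 2·8(8+1)/2 = 72.

Σ|L_z| = 72 ℏ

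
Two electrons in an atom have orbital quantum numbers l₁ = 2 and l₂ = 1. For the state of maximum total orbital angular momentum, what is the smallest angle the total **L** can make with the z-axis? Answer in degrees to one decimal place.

θ_min ≈ 30.0°

L runs from |2 − 1| = 1 to 2 + 1 = 3.
So L can be 1, 2, 3.
The maximum is L = 3, with |L_tot| = ℏ√(3·4) = 2√3 ℏ.
The minimum angle with z is arccos(3/√12) ≈ 30.0°.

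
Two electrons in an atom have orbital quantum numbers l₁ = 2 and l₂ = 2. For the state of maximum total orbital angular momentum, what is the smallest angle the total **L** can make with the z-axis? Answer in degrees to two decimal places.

θ_min ≈ 26.57°

By the triangle rule, |l₁ − l₂| ≤ L ≤ l₁ + l₂.
Allowed values: L = 0, 1, 2, 3, 4.
The maximum is L = 4, with |L_tot| = ℏ√(4·5) = 2√5 ℏ.
The minimum angle with z is arccos(4/√20) ≈ 26.57°.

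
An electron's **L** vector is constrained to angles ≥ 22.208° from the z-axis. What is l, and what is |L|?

At minimum angle, m_l = l, so cos θ = l/√(l(l+1)); cos²θ = l/(l+1) = 0.8571.
Solving: l = 6.
Then |L| = ℏ√(6·7) = √42 ℏ.

l = 6, |L| = √42 ℏ ≈ 6.481ℏ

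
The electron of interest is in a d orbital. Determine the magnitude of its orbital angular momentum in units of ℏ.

|L| = √6 ℏ ≈ 2.449ℏ

A d state has l = 2.
|L| = ℏ√(l(l+1)) = ℏ√(2·3) = √6 ℏ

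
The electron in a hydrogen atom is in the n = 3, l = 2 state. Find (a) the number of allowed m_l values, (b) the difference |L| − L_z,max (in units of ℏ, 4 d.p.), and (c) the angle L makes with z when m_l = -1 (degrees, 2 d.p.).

5 values; |L|−L_z,max ≈ 0.4495ℏ; θ(m_l=-1) ≈ 114.09°

There are 2l+1 = 5 values of m_l.
|L| − L_z,max = (√6 − 2)ℏ ≈ 0.4495ℏ.
For m_l = -1: cos θ = -1/√6, θ ≈ 114.09°.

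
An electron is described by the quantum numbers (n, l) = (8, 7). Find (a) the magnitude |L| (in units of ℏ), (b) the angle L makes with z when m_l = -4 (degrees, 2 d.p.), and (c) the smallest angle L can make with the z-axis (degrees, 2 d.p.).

|L| = 2√14 ℏ ≈ 7.483ℏ; θ(m_l=-4) ≈ 122.31°; θ_min ≈ 20.70°

|L| = ℏ√(7·8) = 2√14 ℏ ≈ 7.483ℏ.
For m_l = -4: cos θ = -4/√56, θ ≈ 122.31°.
cos θ_min = 7/√56, so θ_min ≈ 20.70°.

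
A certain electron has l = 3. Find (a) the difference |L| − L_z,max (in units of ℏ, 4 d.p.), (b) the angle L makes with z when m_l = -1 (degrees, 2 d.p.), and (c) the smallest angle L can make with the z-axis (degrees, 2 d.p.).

|L| − L_z,max = (2√3 − 3)ℏ ≈ 0.4641ℏ.
For m_l = -1: cos θ = -1/√12, θ ≈ 106.78°.
cos θ_min = 3/√12, so θ_min ≈ 30.00°.

|L|−L_z,max ≈ 0.4641ℏ; θ(m_l=-1) ≈ 106.78°; θ_min ≈ 30.00°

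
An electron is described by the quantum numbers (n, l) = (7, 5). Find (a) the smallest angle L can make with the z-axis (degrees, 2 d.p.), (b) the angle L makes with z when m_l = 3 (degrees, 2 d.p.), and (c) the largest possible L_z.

cos θ_min = 5/√30, so θ_min ≈ 24.09°.
For m_l = 3: cos θ = 3/√30, θ ≈ 56.79°.
L_z,max = lℏ = 5ℏ.

θ_min ≈ 24.09°; θ(m_l=3) ≈ 56.79°; L_z,max = 5ℏ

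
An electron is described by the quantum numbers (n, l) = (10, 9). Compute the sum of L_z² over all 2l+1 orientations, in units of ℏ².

The allowed m_l values are -9, -8, -7, -6, -5, -4, -3, -2, -1, 0, 1, 2, 3, 4, 5, 6, 7, 8, 9.
Summing m² from −9 to 9: Σ m_l² = 570.

Σ(L_z)² = 570 ℏ²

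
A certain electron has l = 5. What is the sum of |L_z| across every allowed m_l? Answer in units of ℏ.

Σ|L_z| = 30 ℏ

m_l runs from −5 to 5, i.e. {-5, -4, -3, -2, -1, 0, 1, 2, 3, 4, 5}.
Σ|m_l| = 2(1+2+…+5) = 30.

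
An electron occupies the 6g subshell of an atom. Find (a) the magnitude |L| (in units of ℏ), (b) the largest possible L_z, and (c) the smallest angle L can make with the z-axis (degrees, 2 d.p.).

For 6g, l = 4.
|L| = ℏ√(4·5) = 2√5 ℏ ≈ 4.472ℏ.
L_z,max = lℏ = 4ℏ.
cos θ_min = 4/√20, so θ_min ≈ 26.57°.

|L| = 2√5 ℏ ≈ 4.472ℏ; L_z,max = 4ℏ; θ_min ≈ 26.57°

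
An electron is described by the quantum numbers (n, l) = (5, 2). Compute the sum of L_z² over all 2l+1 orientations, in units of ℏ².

The allowed m_l values are -2, -1, 0, 1, 2.
Σ m_l² = l(l+1)(2l+1)/3 = 2·3·5/3 = 10.

Σ(L_z)² = 10 ℏ²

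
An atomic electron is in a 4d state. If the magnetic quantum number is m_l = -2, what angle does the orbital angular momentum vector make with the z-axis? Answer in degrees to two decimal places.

4d means n = 4, l = 2.
|L| = √(l(l+1)) ℏ = √6 ℏ.
L_z = m_l ℏ = −2ℏ.
cos θ = L_z/|L| = -2/√6, so θ ≈ 144.74°.

θ ≈ 144.74°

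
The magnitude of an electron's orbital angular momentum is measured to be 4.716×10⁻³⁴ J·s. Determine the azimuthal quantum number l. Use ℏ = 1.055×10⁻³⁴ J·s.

l = 4

Dividing by ℏ: |L|/ℏ ≈ 4.470.
(|L|/ℏ)² = l(l+1) ≈ 19.98 ⇒ l = 4.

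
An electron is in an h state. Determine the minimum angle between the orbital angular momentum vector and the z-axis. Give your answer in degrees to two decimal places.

An h state has l = 5.
|L|² = l(l+1)ℏ² = 30ℏ², so |L| = √30 ℏ.
The smallest angle corresponds to the largest L_z, i.e. m_l = l = 5, giving L_z = 5ℏ.
cos θ_min = 5/√30, so θ_min ≈ 24.09°.

θ_min ≈ 24.09°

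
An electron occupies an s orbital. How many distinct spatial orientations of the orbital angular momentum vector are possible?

1

An s state has l = 0.
The number of m_l values is 2l + 1 = 2·0 + 1 = 1.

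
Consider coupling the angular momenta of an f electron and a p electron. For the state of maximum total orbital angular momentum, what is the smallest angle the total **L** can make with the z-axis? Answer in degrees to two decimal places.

θ_min ≈ 26.57°

The total orbital quantum number L ranges from |l₁ − l₂| to l₁ + l₂ in integer steps.
Allowed values: L = 2, 3, 4.
The maximum is L = 4, with |L_tot| = ℏ√(4·5) = 2√5 ℏ.
The minimum angle with z is arccos(4/√20) ≈ 26.57°.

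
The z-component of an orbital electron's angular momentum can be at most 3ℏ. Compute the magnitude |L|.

|L| = 2√3 ℏ ≈ 3.464ℏ

L_z,max = lℏ, so l = 3.
|L| = √(l(l+1)) ℏ = 2√3 ℏ.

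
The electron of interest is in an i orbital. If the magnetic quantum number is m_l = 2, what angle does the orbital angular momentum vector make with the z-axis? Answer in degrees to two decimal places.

θ ≈ 72.02°

The letter i corresponds to l = 6.
|L| = √(l(l+1)) ℏ = √42 ℏ.
L_z = m_l ℏ = 2ℏ.
cos θ = L_z/|L| = 2/√42, so θ ≈ 72.02°.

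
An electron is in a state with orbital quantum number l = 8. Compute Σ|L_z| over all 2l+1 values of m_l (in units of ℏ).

The allowed m_l values are -8, -7, -6, -5, -4, -3, -2, -1, 0, 1, 2, 3, 4, 5, 6, 7, 8.
Σ|m_l| = 2·8(8+1)/2 = 72.

Σ|L_z| = 72 ℏ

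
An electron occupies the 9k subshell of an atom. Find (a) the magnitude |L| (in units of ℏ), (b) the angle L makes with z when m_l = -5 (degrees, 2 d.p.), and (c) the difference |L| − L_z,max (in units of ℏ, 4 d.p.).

For 9k, l = 7.
|L| = ℏ√(7·8) = 2√14 ℏ ≈ 7.483ℏ.
For m_l = -5: cos θ = -5/√56, θ ≈ 131.92°.
|L| − L_z,max = (2√14 − 7)ℏ ≈ 0.4833ℏ.

|L| = 2√14 ℏ ≈ 7.483ℏ; θ(m_l=-5) ≈ 131.92°; |L|−L_z,max ≈ 0.4833ℏ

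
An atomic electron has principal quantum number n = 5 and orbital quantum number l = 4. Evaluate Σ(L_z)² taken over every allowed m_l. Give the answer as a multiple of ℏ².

Σ(L_z)² = 60 ℏ²

The allowed m_l values are -4, -3, -2, -1, 0, 1, 2, 3, 4.
Σ m_l² = 2·(1 + 4 + 9 + 16) = 60.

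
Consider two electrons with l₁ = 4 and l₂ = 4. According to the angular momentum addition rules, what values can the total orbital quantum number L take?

L = 0, 1, 2, 3, 4, 5, 6, 7, 8

L runs from |4 − 4| = 0 to 4 + 4 = 8.
So L can be 0, 1, 2, 3, 4, 5, 6, 7, 8.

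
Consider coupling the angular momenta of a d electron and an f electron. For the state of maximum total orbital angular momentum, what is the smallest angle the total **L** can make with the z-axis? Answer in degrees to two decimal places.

L runs from |2 − 3| = 1 to 2 + 3 = 5.
L ∈ {1, 2, 3, 4, 5}.
The maximum is L = 5, with |L_tot| = ℏ√(5·6) = √30 ℏ.
The minimum angle with z is arccos(5/√30) ≈ 24.09°.

θ_min ≈ 24.09°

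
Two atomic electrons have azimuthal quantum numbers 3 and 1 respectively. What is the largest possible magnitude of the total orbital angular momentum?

|L_tot|_max = 2√5 ℏ ≈ 4.472ℏ

Angular momentum addition gives L = |l₁ − l₂|, …, l₁ + l₂.
L ∈ {2, 3, 4}.
The largest magnitude corresponds to L = 4: |L_tot| = ℏ√(4·5) = 2√5 ℏ.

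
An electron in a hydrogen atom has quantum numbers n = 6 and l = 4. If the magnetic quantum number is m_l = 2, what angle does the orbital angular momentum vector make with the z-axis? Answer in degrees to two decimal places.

|L| = √(l(l+1)) ℏ = 2√5 ℏ.
L_z = m_l ℏ = 2ℏ.
cos θ = L_z/|L| = 2/√20, so θ ≈ 63.43°.

θ ≈ 63.43°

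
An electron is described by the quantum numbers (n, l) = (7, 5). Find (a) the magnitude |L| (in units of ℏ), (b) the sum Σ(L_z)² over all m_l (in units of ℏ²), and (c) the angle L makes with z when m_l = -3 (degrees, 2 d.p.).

|L| = ℏ√(5·6) = √30 ℏ ≈ 5.477ℏ.
Σ m_l² = 110, so Σ(L_z)² = 110 ℏ².
For m_l = -3: cos θ = -3/√30, θ ≈ 123.21°.

|L| = √30 ℏ ≈ 5.477ℏ; Σ(L_z)² = 110 ℏ²; θ(m_l=-3) ≈ 123.21°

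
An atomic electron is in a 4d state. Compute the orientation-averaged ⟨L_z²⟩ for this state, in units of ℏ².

The 4d subshell has l = 2.
m_l runs from −2 to 2, i.e. {-2, -1, 0, 1, 2}.
Average of L_z² over 5 states: 10/5 ℏ² = 2 ℏ².

⟨L_z²⟩ = 2 ℏ²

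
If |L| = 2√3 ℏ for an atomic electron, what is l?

l = 3

Since |L|² = l(l+1)ℏ², l(l+1) = 12.
Solving: l = 3.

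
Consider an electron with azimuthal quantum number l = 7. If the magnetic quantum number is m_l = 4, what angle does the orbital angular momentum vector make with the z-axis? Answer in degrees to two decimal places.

|L| = ℏ√(l(l+1)) = 2√14 ℏ.
L_z = m_l ℏ = 4ℏ.
cos θ = L_z/|L| = 4/√56, so θ ≈ 57.69°.

θ ≈ 57.69°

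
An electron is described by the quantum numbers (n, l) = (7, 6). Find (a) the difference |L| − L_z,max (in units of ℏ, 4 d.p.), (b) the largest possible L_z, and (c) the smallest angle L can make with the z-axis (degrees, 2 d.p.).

|L| − L_z,max = (√42 − 6)ℏ ≈ 0.4807ℏ.
L_z,max = lℏ = 6ℏ.
cos θ_min = 6/√42, so θ_min ≈ 22.21°.

|L|−L_z,max ≈ 0.4807ℏ; L_z,max = 6ℏ; θ_min ≈ 22.21°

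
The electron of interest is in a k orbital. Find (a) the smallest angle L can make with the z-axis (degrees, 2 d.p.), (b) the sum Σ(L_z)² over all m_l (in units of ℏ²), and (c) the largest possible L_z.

θ_min ≈ 20.70°; Σ(L_z)² = 280 ℏ²; L_z,max = 7ℏ

The letter k corresponds to l = 7.
cos θ_min = 7/√56, so θ_min ≈ 20.70°.
Σ m_l² = 280, so Σ(L_z)² = 280 ℏ².
L_z,max = lℏ = 7ℏ.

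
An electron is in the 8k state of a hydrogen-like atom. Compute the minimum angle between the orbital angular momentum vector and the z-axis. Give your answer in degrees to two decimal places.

θ_min ≈ 20.70°

8k means n = 8, l = 7.
|L| = ℏ√(l(l+1)) = 2√14 ℏ.
The smallest angle corresponds to the largest L_z, i.e. m_l = l = 7, giving L_z = 7ℏ.
cos θ_min = 7/√56, so θ_min ≈ 20.70°.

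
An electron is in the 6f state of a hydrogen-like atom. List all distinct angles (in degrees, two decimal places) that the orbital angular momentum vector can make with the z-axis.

For 6f, l = 3.
|L| = ℏ√(l(l+1)) = 2√3 ℏ.
cos θ = m_l/√12 for each m_l ∈ {-3, -2, -1, 0, 1, 2, 3}.

θ ∈ {30.00°, 54.74°, 73.22°, 90.00°, 106.78°, 125.26°, 150.00°}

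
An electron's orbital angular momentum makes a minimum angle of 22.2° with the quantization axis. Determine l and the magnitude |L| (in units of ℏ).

l = 6, |L| = √42 ℏ ≈ 6.481ℏ

cos²θ_min = l/(l+1) = 0.8572.
Thus l = 0.8572/(1 − 0.8572) ≈ 6.
Then |L| = ℏ√(6·7) = √42 ℏ.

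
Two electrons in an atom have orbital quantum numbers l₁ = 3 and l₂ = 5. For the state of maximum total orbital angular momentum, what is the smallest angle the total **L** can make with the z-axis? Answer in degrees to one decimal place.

Angular momentum addition gives L = |l₁ − l₂|, …, l₁ + l₂.
So L can be 2, 3, 4, 5, 6, 7, 8.
The maximum is L = 8, with |L_tot| = ℏ√(8·9) = 6√2 ℏ.
The minimum angle with z is arccos(8/√72) ≈ 19.5°.

θ_min ≈ 19.5°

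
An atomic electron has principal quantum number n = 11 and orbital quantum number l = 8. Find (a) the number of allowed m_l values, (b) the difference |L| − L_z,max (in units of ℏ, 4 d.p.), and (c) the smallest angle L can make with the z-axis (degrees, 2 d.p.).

17 values; |L|−L_z,max ≈ 0.4853ℏ; θ_min ≈ 19.47°

There are 2l+1 = 17 values of m_l.
|L| − L_z,max = (6√2 − 8)ℏ ≈ 0.4853ℏ.
cos θ_min = 8/√72, so θ_min ≈ 19.47°.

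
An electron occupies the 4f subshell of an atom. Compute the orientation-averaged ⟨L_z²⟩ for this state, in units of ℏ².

For 4f, l = 3.
m_l runs from −3 to 3, i.e. {-3, -2, -1, 0, 1, 2, 3}.
Average of L_z² over 7 states: 28/7 ℏ² = 4 ℏ².

⟨L_z²⟩ = 4 ℏ²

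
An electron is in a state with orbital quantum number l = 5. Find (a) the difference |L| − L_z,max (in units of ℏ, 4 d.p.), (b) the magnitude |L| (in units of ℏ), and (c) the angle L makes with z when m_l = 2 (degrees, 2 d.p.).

|L|−L_z,max ≈ 0.4772ℏ; |L| = √30 ℏ ≈ 5.477ℏ; θ(m_l=2) ≈ 68.58°

|L| − L_z,max = (√30 − 5)ℏ ≈ 0.4772ℏ.
|L| = ℏ√(5·6) = √30 ℏ ≈ 5.477ℏ.
For m_l = 2: cos θ = 2/√30, θ ≈ 68.58°.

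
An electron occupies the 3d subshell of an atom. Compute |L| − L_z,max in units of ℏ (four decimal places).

3d means n = 3, l = 2.
|L| = √6 ℏ ≈ 2.4495ℏ, while L_z,max = lℏ = 2ℏ.
The difference is (√6 − 2)ℏ ≈ 0.4495ℏ.

|L| − L_z,max ≈ 0.4495ℏ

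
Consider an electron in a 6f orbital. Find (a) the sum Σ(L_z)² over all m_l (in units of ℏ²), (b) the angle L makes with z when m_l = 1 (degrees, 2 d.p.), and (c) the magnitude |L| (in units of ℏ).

For 6f, l = 3.
Σ m_l² = 28, so Σ(L_z)² = 28 ℏ².
For m_l = 1: cos θ = 1/√12, θ ≈ 73.22°.
|L| = ℏ√(3·4) = 2√3 ℏ ≈ 3.464ℏ.

Σ(L_z)² = 28 ℏ²; θ(m_l=1) ≈ 73.22°; |L| = 2√3 ℏ ≈ 3.464ℏ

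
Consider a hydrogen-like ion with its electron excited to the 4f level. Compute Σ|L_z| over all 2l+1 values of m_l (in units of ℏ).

The 4f level has l = 3.
m_l runs from −3 to 3, i.e. {-3, -2, -1, 0, 1, 2, 3}.
Σ|m_l| = 2(1+2+…+3) = 12.

Σ|L_z| = 12 ℏ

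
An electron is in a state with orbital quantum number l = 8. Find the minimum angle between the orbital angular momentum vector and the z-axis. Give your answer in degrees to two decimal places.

|L| = ℏ√(l(l+1)) = 6√2 ℏ.
The smallest angle corresponds to the largest L_z, i.e. m_l = l = 8, giving L_z = 8ℏ.
cos θ_min = 8/√72, so θ_min ≈ 19.47°.

θ_min ≈ 19.47°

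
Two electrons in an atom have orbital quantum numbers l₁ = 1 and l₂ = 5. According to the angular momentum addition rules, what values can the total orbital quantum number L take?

L runs from |1 − 5| = 4 to 1 + 5 = 6.
Allowed values: L = 4, 5, 6.

L = 4, 5, 6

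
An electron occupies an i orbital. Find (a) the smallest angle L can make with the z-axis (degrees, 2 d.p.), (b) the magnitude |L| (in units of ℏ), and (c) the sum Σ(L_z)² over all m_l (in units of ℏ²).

θ_min ≈ 22.21°; |L| = √42 ℏ ≈ 6.481ℏ; Σ(L_z)² = 182 ℏ²

For an i orbital, l = 6.
cos θ_min = 6/√42, so θ_min ≈ 22.21°.
|L| = ℏ√(6·7) = √42 ℏ ≈ 6.481ℏ.
Σ m_l² = 182, so Σ(L_z)² = 182 ℏ².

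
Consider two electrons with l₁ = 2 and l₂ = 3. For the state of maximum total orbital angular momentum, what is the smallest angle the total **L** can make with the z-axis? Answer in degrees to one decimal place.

Angular momentum addition gives L = |l₁ − l₂|, …, l₁ + l₂.
So L can be 1, 2, 3, 4, 5.
The maximum is L = 5, with |L_tot| = ℏ√(5·6) = √30 ℏ.
The minimum angle with z is arccos(5/√30) ≈ 24.1°.

θ_min ≈ 24.1°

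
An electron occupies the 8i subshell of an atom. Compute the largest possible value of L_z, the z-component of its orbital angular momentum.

The 8i subshell has l = 6.
L_z = m_l ℏ with m_l ∈ {−6, …, 6}; the maximum is m_l = 6.

L_z,max = 6ℏ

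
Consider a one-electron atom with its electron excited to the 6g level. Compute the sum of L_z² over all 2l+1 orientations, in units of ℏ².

Σ(L_z)² = 60 ℏ²

The 6g level has l = 4.
m_l ∈ {-4, -3, -2, -1, 0, 1, 2, 3, 4}.
Summing m² from −4 to 4: Σ m_l² = 60.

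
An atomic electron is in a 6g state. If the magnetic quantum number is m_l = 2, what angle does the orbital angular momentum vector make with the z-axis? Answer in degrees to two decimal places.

θ ≈ 63.43°

The 6g subshell has l = 4.
|L| = √(l(l+1)) ℏ = 2√5 ℏ.
L_z = m_l ℏ = 2ℏ.
cos θ = L_z/|L| = 2/√20, so θ ≈ 63.43°.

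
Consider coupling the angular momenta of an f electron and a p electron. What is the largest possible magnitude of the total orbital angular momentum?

|L_tot|_max = 2√5 ℏ ≈ 4.472ℏ

The total orbital quantum number L ranges from |l₁ − l₂| to l₁ + l₂ in integer steps.
So L can be 2, 3, 4.
The largest magnitude corresponds to L = 4: |L_tot| = ℏ√(4·5) = 2√5 ℏ.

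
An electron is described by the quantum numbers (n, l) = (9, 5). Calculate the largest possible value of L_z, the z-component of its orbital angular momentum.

L_z,max = 5ℏ

L_z = m_l ℏ with m_l ∈ {−5, …, 5}; the maximum is m_l = 5.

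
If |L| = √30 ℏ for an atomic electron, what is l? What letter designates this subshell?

Since |L|² = l(l+1)ℏ², l(l+1) = 30.
l² + l − 30 = 0 ⇒ l = 5.

l = 5 (h orbital)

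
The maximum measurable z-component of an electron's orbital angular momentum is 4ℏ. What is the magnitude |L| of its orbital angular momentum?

Since max m_l = l, l = 4.
|L| = ℏ√(l(l+1)) = 2√5 ℏ.

|L| = 2√5 ℏ ≈ 4.472ℏ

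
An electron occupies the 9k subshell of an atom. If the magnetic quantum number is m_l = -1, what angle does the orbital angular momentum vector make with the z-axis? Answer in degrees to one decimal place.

9k means n = 9, l = 7.
|L| = √(l(l+1)) ℏ = 2√14 ℏ.
L_z = m_l ℏ = −1ℏ.
cos θ = L_z/|L| = -1/√56, so θ ≈ 97.7°.

θ ≈ 97.7°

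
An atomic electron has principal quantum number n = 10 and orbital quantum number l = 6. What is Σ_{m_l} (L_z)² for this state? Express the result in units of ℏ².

Σ(L_z)² = 182 ℏ²

The allowed m_l values are -6, -5, -4, -3, -2, -1, 0, 1, 2, 3, 4, 5, 6.
Σ m_l² = l(l+1)(2l+1)/3 = 6·7·13/3 = 182.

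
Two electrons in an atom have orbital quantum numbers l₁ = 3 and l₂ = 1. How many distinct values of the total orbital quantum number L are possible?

3

The total orbital quantum number L ranges from |l₁ − l₂| to l₁ + l₂ in integer steps.
L ∈ {2, 3, 4}.
That is 3 values.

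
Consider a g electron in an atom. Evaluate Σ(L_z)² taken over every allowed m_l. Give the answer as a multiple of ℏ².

Σ(L_z)² = 60 ℏ²

The letter g corresponds to l = 4.
m_l runs from −4 to 4, i.e. {-4, -3, -2, -1, 0, 1, 2, 3, 4}.
Σ m_l² = l(l+1)(2l+1)/3 = 4·5·9/3 = 60.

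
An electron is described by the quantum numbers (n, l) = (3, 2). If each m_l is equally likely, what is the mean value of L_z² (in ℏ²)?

⟨L_z²⟩ = 2 ℏ²

m_l runs from −2 to 2, i.e. {-2, -1, 0, 1, 2}.
⟨L_z²⟩ = ℏ²·(Σ m_l²)/(2l+1) = ℏ²·10/5 = 2ℏ².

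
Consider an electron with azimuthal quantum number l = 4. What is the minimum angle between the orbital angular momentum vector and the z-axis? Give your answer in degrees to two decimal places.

|L|² = l(l+1)ℏ² = 20ℏ², so |L| = 2√5 ℏ.
The smallest angle corresponds to the largest L_z, i.e. m_l = l = 4, giving L_z = 4ℏ.
cos θ_min = 4/√20, so θ_min ≈ 26.57°.

θ_min ≈ 26.57°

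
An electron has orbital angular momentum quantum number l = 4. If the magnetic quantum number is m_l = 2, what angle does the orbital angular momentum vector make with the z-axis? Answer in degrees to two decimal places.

θ ≈ 63.43°

|L| = ℏ√(l(l+1)) = 2√5 ℏ.
L_z = m_l ℏ = 2ℏ.
cos θ = L_z/|L| = 2/√20, so θ ≈ 63.43°.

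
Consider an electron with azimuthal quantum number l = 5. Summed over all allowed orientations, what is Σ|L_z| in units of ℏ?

The allowed m_l values are -5, -4, -3, -2, -1, 0, 1, 2, 3, 4, 5.
Σ|m_l| = l(l+1) = 30.

Σ|L_z| = 30 ℏ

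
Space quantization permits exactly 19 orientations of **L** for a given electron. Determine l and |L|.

Since there are 2l+1 = 19 values of m_l, l = 9.
|L| = ℏ√(l(l+1)) = ℏ√(9·10) = 3√10 ℏ.

l = 9, |L| = 3√10 ℏ ≈ 9.487ℏ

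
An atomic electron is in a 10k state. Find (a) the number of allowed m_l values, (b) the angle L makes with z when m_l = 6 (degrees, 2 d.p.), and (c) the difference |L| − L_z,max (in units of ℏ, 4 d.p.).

10k means n = 10, l = 7.
There are 2l+1 = 15 values of m_l.
For m_l = 6: cos θ = 6/√56, θ ≈ 36.70°.
|L| − L_z,max = (2√14 − 7)ℏ ≈ 0.4833ℏ.

15 values; θ(m_l=6) ≈ 36.70°; |L|−L_z,max ≈ 0.4833ℏ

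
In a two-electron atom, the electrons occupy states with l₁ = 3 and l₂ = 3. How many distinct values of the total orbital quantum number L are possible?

Angular momentum addition gives L = |l₁ − l₂|, …, l₁ + l₂.
L ∈ {0, 1, 2, 3, 4, 5, 6}.
That is 7 values.

7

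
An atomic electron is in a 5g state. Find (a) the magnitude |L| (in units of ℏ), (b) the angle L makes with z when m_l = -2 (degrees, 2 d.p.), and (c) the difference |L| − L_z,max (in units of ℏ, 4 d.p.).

|L| = 2√5 ℏ ≈ 4.472ℏ; θ(m_l=-2) ≈ 116.57°; |L|−L_z,max ≈ 0.4721ℏ

For 5g, l = 4.
|L| = ℏ√(4·5) = 2√5 ℏ ≈ 4.472ℏ.
For m_l = -2: cos θ = -2/√20, θ ≈ 116.57°.
|L| − L_z,max = (2√5 − 4)ℏ ≈ 0.4721ℏ.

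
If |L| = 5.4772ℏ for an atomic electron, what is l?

Since |L|² = l(l+1)ℏ², l(l+1) = 30.
l² + l − 30 = 0 ⇒ l = 5.

l = 5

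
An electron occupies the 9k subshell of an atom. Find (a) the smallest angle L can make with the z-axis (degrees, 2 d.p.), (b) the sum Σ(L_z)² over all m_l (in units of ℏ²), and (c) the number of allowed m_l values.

The 9k subshell has l = 7.
cos θ_min = 7/√56, so θ_min ≈ 20.70°.
Σ m_l² = 280, so Σ(L_z)² = 280 ℏ².
There are 2l+1 = 15 values of m_l.

θ_min ≈ 20.70°; Σ(L_z)² = 280 ℏ²; 15 values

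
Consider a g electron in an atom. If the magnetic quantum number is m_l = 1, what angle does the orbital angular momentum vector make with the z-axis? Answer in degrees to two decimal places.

A g state has l = 4.
|L| = √(l(l+1)) ℏ = 2√5 ℏ.
L_z = m_l ℏ = 1ℏ.
cos θ = L_z/|L| = 1/√20, so θ ≈ 77.08°.

θ ≈ 77.08°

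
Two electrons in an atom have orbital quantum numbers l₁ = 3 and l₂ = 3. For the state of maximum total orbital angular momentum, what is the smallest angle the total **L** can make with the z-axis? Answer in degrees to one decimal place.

θ_min ≈ 22.2°

Angular momentum addition gives L = |l₁ − l₂|, …, l₁ + l₂.
L ∈ {0, 1, 2, 3, 4, 5, 6}.
The maximum is L = 6, with |L_tot| = ℏ√(6·7) = √42 ℏ.
The minimum angle with z is arccos(6/√42) ≈ 22.2°.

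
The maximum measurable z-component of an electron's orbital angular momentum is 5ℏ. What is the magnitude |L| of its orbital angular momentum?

|L| = √30 ℏ ≈ 5.477ℏ

Since max m_l = l, l = 5.
|L| = ℏ√(l(l+1)) = √30 ℏ.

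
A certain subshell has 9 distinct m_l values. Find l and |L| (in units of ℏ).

Since there are 2l+1 = 9 values of m_l, l = 4.
Then |L| = √(l(l+1)) ℏ = 2√5 ℏ.

l = 4, |L| = 2√5 ℏ ≈ 4.472ℏ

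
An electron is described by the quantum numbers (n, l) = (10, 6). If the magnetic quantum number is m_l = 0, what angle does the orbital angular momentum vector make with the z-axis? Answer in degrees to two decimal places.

|L|² = l(l+1)ℏ² = 42ℏ², so |L| = √42 ℏ.
L_z = m_l ℏ = 0ℏ.
cos θ = L_z/|L| = 0/√42, so θ ≈ 90.00°.

θ ≈ 90.00°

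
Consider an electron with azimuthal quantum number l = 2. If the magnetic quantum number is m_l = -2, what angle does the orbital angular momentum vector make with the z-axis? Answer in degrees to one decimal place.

|L| = √(l(l+1)) ℏ = √6 ℏ.
L_z = m_l ℏ = −2ℏ.
cos θ = L_z/|L| = -2/√6, so θ ≈ 144.7°.

θ ≈ 144.7°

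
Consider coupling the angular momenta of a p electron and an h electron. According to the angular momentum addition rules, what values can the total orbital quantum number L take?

L = 4, 5, 6

L runs from |1 − 5| = 4 to 1 + 5 = 6.
L ∈ {4, 5, 6}.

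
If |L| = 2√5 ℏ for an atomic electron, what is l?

(|L|/ℏ)² = l(l+1) = 20.
The positive root is l = 4.

l = 4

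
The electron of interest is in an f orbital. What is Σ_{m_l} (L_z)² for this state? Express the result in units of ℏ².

For an f orbital, l = 3.
m_l runs from −3 to 3, i.e. {-3, -2, -1, 0, 1, 2, 3}.
Summing m² from −3 to 3: Σ m_l² = 28.

Σ(L_z)² = 28 ℏ²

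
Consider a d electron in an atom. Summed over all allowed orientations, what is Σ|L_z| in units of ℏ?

The letter d corresponds to l = 2.
m_l ∈ {-2, -1, 0, 1, 2}.
Σ|m_l| = l(l+1) = 6.

Σ|L_z| = 6 ℏ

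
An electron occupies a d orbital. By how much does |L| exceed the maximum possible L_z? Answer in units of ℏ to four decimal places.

A d state has l = 2.
|L| = √6 ℏ ≈ 2.4495ℏ, while L_z,max = lℏ = 2ℏ.
The difference is (√6 − 2)ℏ ≈ 0.4495ℏ.

|L| − L_z,max ≈ 0.4495ℏ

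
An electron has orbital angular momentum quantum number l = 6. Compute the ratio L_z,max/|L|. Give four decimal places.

L_z,max/|L| = 0.9258

|L| = √42 ℏ ≈ 6.4807ℏ, while L_z,max = lℏ = 6ℏ.
L_z,max/|L| = 6/√42 = 0.9258.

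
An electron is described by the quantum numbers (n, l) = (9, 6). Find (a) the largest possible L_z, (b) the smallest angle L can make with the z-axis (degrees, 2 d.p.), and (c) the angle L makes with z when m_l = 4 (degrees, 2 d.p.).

L_z,max = 6ℏ; θ_min ≈ 22.21°; θ(m_l=4) ≈ 51.89°

L_z,max = lℏ = 6ℏ.
cos θ_min = 6/√42, so θ_min ≈ 22.21°.
For m_l = 4: cos θ = 4/√42, θ ≈ 51.89°.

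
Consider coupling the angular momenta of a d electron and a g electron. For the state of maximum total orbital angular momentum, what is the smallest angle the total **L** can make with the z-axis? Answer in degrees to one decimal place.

By the triangle rule, |l₁ − l₂| ≤ L ≤ l₁ + l₂.
L ∈ {2, 3, 4, 5, 6}.
The maximum is L = 6, with |L_tot| = ℏ√(6·7) = √42 ℏ.
The minimum angle with z is arccos(6/√42) ≈ 22.2°.

θ_min ≈ 22.2°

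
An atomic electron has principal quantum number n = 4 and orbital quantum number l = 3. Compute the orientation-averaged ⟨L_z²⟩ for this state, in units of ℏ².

⟨L_z²⟩ = 4 ℏ²

m_l runs from −3 to 3, i.e. {-3, -2, -1, 0, 1, 2, 3}.
Average of L_z² over 7 states: 28/7 ℏ² = 4 ℏ².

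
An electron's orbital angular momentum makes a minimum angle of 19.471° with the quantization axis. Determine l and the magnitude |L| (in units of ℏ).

At minimum angle, m_l = l, so cos θ = l/√(l(l+1)); cos²θ = l/(l+1) = 0.8889.
l = cos²θ/sin²θ ≈ 8.
Then |L| = ℏ√(8·9) = 6√2 ℏ.

l = 8, |L| = 6√2 ℏ ≈ 8.485ℏ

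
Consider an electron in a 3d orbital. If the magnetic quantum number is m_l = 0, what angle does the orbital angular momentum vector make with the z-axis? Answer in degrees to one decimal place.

For 3d, l = 2.
|L|² = l(l+1)ℏ² = 6ℏ², so |L| = √6 ℏ.
L_z = m_l ℏ = 0ℏ.
cos θ = L_z/|L| = 0/√6, so θ ≈ 90.0°.

θ ≈ 90.0°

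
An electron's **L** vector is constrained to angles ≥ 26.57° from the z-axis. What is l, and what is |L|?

l = 4, |L| = 2√5 ℏ ≈ 4.472ℏ

At minimum angle, m_l = l, so cos θ = l/√(l(l+1)); cos²θ = l/(l+1) = 0.7999.
l = cos²θ/sin²θ ≈ 4.
Then |L| = ℏ√(4·5) = 2√5 ℏ.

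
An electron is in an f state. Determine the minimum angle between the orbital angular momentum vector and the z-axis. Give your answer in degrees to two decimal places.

The letter f corresponds to l = 3.
|L| = √(l(l+1)) ℏ = 2√3 ℏ.
The smallest angle corresponds to the largest L_z, i.e. m_l = l = 3, giving L_z = 3ℏ.
cos θ_min = 3/√12, so θ_min ≈ 30.00°.

θ_min ≈ 30.00°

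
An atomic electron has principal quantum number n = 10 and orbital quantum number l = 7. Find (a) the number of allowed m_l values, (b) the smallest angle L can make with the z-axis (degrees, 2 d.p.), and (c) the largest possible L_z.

There are 2l+1 = 15 values of m_l.
cos θ_min = 7/√56, so θ_min ≈ 20.70°.
L_z,max = lℏ = 7ℏ.

15 values; θ_min ≈ 20.70°; L_z,max = 7ℏ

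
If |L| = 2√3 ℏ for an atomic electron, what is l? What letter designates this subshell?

(|L|/ℏ)² = l(l+1) = 12.
Solving: l = 3.

l = 3 (f orbital)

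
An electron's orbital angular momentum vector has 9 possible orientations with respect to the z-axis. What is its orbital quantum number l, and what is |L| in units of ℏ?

l = 4, |L| = 2√5 ℏ ≈ 4.472ℏ

2l + 1 = 9 ⇒ l = 4.
|L| = ℏ√(l(l+1)) = ℏ√(4·5) = 2√5 ℏ.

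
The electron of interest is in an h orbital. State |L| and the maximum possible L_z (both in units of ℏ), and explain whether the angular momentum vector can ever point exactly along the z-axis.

No: L_z,max = 5ℏ < |L| = √30 ℏ ≈ 5.477ℏ

For an h orbital, l = 5.
|L| = √30 ℏ ≈ 5.4772ℏ, while L_z,max = lℏ = 5ℏ.
Since |L| > L_z,max, the vector can never point exactly along z; the closest it comes is θ_min = arccos(5/√30) ≈ 24.1°.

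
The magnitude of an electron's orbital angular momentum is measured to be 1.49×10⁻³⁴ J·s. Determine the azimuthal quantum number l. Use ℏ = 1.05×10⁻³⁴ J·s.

In units of ℏ, |L| ≈ 1.419.
Set l(l+1) = 2.01; the integer solution is l = 1.

l = 1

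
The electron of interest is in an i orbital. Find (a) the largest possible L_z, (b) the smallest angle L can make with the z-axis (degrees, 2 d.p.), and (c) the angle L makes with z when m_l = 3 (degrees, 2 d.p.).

L_z,max = 6ℏ; θ_min ≈ 22.21°; θ(m_l=3) ≈ 62.42°

An i state has l = 6.
L_z,max = lℏ = 6ℏ.
cos θ_min = 6/√42, so θ_min ≈ 22.21°.
For m_l = 3: cos θ = 3/√42, θ ≈ 62.42°.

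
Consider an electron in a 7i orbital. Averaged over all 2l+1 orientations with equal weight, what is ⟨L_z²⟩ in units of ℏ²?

⟨L_z²⟩ = 14 ℏ²

The 7i subshell has l = 6.
The allowed m_l values are -6, -5, -4, -3, -2, -1, 0, 1, 2, 3, 4, 5, 6.
⟨L_z²⟩ = ℏ²·(Σ m_l²)/(2l+1) = ℏ²·182/13 = 14ℏ².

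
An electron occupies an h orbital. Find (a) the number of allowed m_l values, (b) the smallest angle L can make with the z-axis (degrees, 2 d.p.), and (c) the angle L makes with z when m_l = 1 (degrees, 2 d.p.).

11 values; θ_min ≈ 24.09°; θ(m_l=1) ≈ 79.48°

The letter h corresponds to l = 5.
There are 2l+1 = 11 values of m_l.
cos θ_min = 5/√30, so θ_min ≈ 24.09°.
For m_l = 1: cos θ = 1/√30, θ ≈ 79.48°.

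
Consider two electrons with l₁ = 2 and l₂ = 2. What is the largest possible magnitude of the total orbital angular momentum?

Angular momentum addition gives L = |l₁ − l₂|, …, l₁ + l₂.
So L can be 0, 1, 2, 3, 4.
The largest magnitude corresponds to L = 4: |L_tot| = ℏ√(4·5) = 2√5 ℏ.

|L_tot|_max = 2√5 ℏ ≈ 4.472ℏ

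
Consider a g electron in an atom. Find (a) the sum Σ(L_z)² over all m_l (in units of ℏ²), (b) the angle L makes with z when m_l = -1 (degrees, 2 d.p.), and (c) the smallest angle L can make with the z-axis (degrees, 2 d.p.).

G corresponds to l = 4.
Σ m_l² = 60, so Σ(L_z)² = 60 ℏ².
For m_l = -1: cos θ = -1/√20, θ ≈ 102.92°.
cos θ_min = 4/√20, so θ_min ≈ 26.57°.

Σ(L_z)² = 60 ℏ²; θ(m_l=-1) ≈ 102.92°; θ_min ≈ 26.57°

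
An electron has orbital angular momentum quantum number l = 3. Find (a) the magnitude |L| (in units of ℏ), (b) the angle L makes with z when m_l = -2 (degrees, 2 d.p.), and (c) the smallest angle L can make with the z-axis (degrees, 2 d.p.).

|L| = ℏ√(3·4) = 2√3 ℏ ≈ 3.464ℏ.
For m_l = -2: cos θ = -2/√12, θ ≈ 125.26°.
cos θ_min = 3/√12, so θ_min ≈ 30.00°.

|L| = 2√3 ℏ ≈ 3.464ℏ; θ(m_l=-2) ≈ 125.26°; θ_min ≈ 30.00°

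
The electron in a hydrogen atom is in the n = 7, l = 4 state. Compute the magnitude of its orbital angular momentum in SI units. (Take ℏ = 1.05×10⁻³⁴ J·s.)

|L| = 4.70×10⁻³⁴ J·s

|L| = ℏ√(l(l+1)) = ℏ√(4·5) = 2√5 ℏ
Numerically, |L| = 4.472 × (1.05×10⁻³⁴ J·s) = 4.70×10⁻³⁴ J·s.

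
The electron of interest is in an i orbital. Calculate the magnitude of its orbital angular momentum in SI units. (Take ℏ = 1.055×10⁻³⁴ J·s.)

|L| = 6.837×10⁻³⁴ J·s

I corresponds to l = 6.
|L| = ℏ√(l(l+1)) = ℏ√(6·7) = √42 ℏ
Numerically, |L| = 6.481 × (1.055×10⁻³⁴ J·s) = 6.837×10⁻³⁴ J·s.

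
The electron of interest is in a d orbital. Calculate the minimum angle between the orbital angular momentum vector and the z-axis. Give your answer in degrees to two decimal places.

For a d orbital, l = 2.
|L| = ℏ√(l(l+1)) = √6 ℏ.
The smallest angle corresponds to the largest L_z, i.e. m_l = l = 2, giving L_z = 2ℏ.
cos θ_min = 2/√6, so θ_min ≈ 35.26°.

θ_min ≈ 35.26°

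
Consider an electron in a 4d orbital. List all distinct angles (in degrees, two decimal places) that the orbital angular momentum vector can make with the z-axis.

θ ∈ {35.26°, 65.91°, 90.00°, 114.09°, 144.74°}

The 4d subshell has l = 2.
|L|² = l(l+1)ℏ² = 6ℏ², so |L| = √6 ℏ.
cos θ = m_l/√6 for each m_l ∈ {-2, -1, 0, 1, 2}.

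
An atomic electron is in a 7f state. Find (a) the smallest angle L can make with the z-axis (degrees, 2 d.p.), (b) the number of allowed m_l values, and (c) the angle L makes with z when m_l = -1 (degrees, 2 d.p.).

The 7f subshell has l = 3.
cos θ_min = 3/√12, so θ_min ≈ 30.00°.
There are 2l+1 = 7 values of m_l.
For m_l = -1: cos θ = -1/√12, θ ≈ 106.78°.

θ_min ≈ 30.00°; 7 values; θ(m_l=-1) ≈ 106.78°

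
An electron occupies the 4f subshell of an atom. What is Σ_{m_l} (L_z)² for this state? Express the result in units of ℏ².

Σ(L_z)² = 28 ℏ²

4f means n = 4, l = 3.
The allowed m_l values are -3, -2, -1, 0, 1, 2, 3.
Σ m_l² = 2·(1 + 4 + 9) = 28.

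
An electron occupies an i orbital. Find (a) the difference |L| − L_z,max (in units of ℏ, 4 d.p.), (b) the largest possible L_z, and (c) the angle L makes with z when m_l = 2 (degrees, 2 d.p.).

An i state has l = 6.
|L| − L_z,max = (√42 − 6)ℏ ≈ 0.4807ℏ.
L_z,max = lℏ = 6ℏ.
For m_l = 2: cos θ = 2/√42, θ ≈ 72.02°.

|L|−L_z,max ≈ 0.4807ℏ; L_z,max = 6ℏ; θ(m_l=2) ≈ 72.02°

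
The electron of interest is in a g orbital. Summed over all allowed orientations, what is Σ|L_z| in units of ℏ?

Σ|L_z| = 20 ℏ

G corresponds to l = 4.
m_l ∈ {-4, -3, -2, -1, 0, 1, 2, 3, 4}.
Σ|m_l| = 2·4(4+1)/2 = 20.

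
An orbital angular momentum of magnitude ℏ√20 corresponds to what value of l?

l = 4

(|L|/ℏ)² = l(l+1) = 20.
The positive root is l = 4.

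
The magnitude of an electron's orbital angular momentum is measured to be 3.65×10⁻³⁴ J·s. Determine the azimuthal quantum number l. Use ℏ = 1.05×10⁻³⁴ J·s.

In units of ℏ, |L| ≈ 3.476.
(|L|/ℏ)² = l(l+1) ≈ 12.08 ⇒ l = 3.

l = 3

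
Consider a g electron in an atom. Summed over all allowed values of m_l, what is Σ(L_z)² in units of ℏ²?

A g state has l = 4.
The allowed m_l values are -4, -3, -2, -1, 0, 1, 2, 3, 4.
Σ m_l² = l(l+1)(2l+1)/3 = 4·5·9/3 = 60.

Σ(L_z)² = 60 ℏ²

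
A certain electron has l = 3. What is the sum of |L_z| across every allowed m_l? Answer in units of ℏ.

The allowed m_l values are -3, -2, -1, 0, 1, 2, 3.
Σ|m_l| = 2·3(3+1)/2 = 12.

Σ|L_z| = 12 ℏ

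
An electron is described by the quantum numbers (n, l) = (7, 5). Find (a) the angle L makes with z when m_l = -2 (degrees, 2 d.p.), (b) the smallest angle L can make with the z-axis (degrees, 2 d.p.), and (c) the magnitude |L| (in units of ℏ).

θ(m_l=-2) ≈ 111.42°; θ_min ≈ 24.09°; |L| = √30 ℏ ≈ 5.477ℏ

For m_l = -2: cos θ = -2/√30, θ ≈ 111.42°.
cos θ_min = 5/√30, so θ_min ≈ 24.09°.
|L| = ℏ√(5·6) = √30 ℏ ≈ 5.477ℏ.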